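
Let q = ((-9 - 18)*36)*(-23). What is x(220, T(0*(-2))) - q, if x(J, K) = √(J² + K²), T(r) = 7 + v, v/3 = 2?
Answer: -22356 + √48569 ≈ -22136.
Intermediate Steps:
v = 6 (v = 3*2 = 6)
T(r) = 13 (T(r) = 7 + 6 = 13)
q = 22356 (q = -27*36*(-23) = -972*(-23) = 22356)
x(220, T(0*(-2))) - q = √(220² + 13²) - 1*22356 = √(48400 + 169) - 22356 = √48569 - 22356 = -22356 + √48569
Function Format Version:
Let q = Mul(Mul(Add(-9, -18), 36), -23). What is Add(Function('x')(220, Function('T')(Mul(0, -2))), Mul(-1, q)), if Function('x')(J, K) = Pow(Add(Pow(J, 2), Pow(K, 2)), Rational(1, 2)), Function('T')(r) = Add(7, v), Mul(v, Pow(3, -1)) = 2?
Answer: Add(-22356, Pow(48569, Rational(1, 2))) ≈ -22136.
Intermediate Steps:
v = 6 (v = Mul(3, 2) = 6)
Function('T')(r) = 13 (Function('T')(r) = Add(7, 6) = 13)
q = 22356 (q = Mul(Mul(-27, 36), -23) = Mul(-972, -23) = 22356)
Add(Function('x')(220, Function('T')(Mul(0, -2))), Mul(-1, q)) = Add(Pow(Add(Pow(220, 2), Pow(13, 2)), Rational(1, 2)), Mul(-1, 22356)) = Add(Pow(Add(48400, 169), Rational(1, 2)), -22356) = Add(Pow(48569, Rational(1, 2)), -22356) = Add(-22356, Pow(48569, Rational(1, 2)))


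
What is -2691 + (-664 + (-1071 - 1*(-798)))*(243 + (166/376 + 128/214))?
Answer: -4653959793/20116 ≈ -2.3136e+5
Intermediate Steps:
-2691 + (-664 + (-1071 - 1*(-798)))*(243 + (166/376 + 128/214)) = -2691 + (-664 + (-1071 + 798))*(243 + (166*(1/376) + 128*(1/214))) = -2691 + (-664 - 273)*(243 + (83/188 + 64/107)) = -2691 - 937*(243 + 20913/20116) = -2691 - 937*4909101/20116 = -2691 - 4599827637/20116 = -4653959793/20116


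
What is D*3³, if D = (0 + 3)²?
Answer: 243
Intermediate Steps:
D = 9 (D = 3² = 9)
D*3³ = 9*3³ = 9*27 = 243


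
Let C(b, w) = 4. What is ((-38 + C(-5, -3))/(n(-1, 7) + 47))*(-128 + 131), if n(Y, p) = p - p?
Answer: -102/47 ≈ -2.1702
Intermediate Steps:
n(Y, p) = 0
((-38 + C(-5, -3))/(n(-1, 7) + 47))*(-128 + 131) = ((-38 + 4)/(0 + 47))*(-128 + 131) = -34/47*3 = -102/47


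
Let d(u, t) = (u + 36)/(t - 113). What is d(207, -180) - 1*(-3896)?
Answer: 1141285/293 ≈ 3895.2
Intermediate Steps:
d(u, t) = (36 + u)/(-113 + t)
d(207, -180) - 1*(-3896) = (36 + 207)/(-113 - 180) - 1*(-3896) = 243/(-293) + 3896 = -1/293*243 + 3896 = -243/293 + 3896 = 1141285/293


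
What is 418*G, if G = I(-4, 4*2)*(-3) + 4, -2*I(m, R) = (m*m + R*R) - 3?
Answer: 49951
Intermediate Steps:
I(m, R) = 3/2 - R**2/2 - m**2/2 (I(m, R) = -((m*m + R*R) - 3)/2 = -((m**2 + R**2) - 3)/2 = -((R**2 + m**2) - 3)/2 = -(-3 + R**2 + m**2)/2 = 3/2 - R**2/2 - m**2/2)
G = 239/2 (G = (3/2 - (4*2)**2/2 - 1/2*(-4)**2)*(-3) + 4 = (3/2 - 1/2*8**2 - 1/2*16)*(-3) + 4 = (3/2 - 1/2*64 - 8)*(-3) + 4 = (3/2 - 32 - 8)*(-3) + 4 = -77/2*(-3) + 4 = 231/2 + 4 = 239/2 ≈ 119.50)
418*G = 418*(239/2) = 49951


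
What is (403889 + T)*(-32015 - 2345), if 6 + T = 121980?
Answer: -18068652680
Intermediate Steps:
T = 121974 (T = -6 + 121980 = 121974)
(403889 + T)*(-32015 - 2345) = (403889 + 121974)*(-32015 - 2345) = 525863*(-34360) = -18068652680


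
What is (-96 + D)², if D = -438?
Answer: 285156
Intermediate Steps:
(-96 + D)² = (-96 - 438)² = (-534)² = 285156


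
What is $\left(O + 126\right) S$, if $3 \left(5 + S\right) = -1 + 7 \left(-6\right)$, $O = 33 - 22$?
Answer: $- \frac{7946}{3} \approx -2648.7$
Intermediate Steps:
$O = 11$ ($O = 33 - 22 = 11$)
$S = - \frac{58}{3}$ ($S = -5 + \frac{-1 + 7 \left(-6\right)}{3} = -5 + \frac{-1 - 42}{3} = -5 + \frac{1}{3} \left(-43\right) = -5 - \frac{43}{3} = - \frac{58}{3} \approx -19.333$)
$\left(O + 126\right) S = \left(11 + 126\right) \left(- \frac{58}{3}\right) = 137 \left(- \frac{58}{3}\right) = - \frac{7946}{3}$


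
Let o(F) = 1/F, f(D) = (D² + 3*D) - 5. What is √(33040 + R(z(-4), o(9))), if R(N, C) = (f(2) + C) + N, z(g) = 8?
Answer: √297478/3 ≈ 181.81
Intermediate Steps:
f(D) = -5 + D² + 3*D
R(N, C) = 5 + C + N (R(N, C) = ((-5 + 2² + 3*2) + C) + N = ((-5 + 4 + 6) + C) + N = (5 + C) + N = 5 + C + N)
√(33040 + R(z(-4), o(9))) = √(33040 + (5 + 1/9 + 8)) = √(33040 + (5 + ⅑ + 8)) = √(33040 + 118/9) = √(297478/9) = √297478/3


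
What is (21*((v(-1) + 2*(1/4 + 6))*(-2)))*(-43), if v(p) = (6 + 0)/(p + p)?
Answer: 17157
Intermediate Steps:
v(p) = 3/p (v(p) = 6/((2*p)) = 6*(1/(2*p)) = 3/p)
(21*((v(-1) + 2*(1/4 + 6))*(-2)))*(-43) = (21*((3/(-1) + 2*(1/4 + 6))*(-2)))*(-43) = (21*((3*(-1) + 2*(¼ + 6))*(-2)))*(-43) = (21*((-3 + 2*(25/4))*(-2)))*(-43) = (21*((-3 + 25/2)*(-2)))*(-43) = (21*((19/2)*(-2)))*(-43) = (21*(-19))*(-43) = -399*(-43) = 17157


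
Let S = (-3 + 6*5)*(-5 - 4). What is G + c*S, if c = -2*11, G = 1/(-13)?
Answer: 69497/13 ≈ 5345.9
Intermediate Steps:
G = -1/13 ≈ -0.076923
c = -22
S = -243 (S = (-3 + 30)*(-9) = 27*(-9) = -243)
G + c*S = -1/13 - 22*(-243) = -1/13 + 5346 = 69497/13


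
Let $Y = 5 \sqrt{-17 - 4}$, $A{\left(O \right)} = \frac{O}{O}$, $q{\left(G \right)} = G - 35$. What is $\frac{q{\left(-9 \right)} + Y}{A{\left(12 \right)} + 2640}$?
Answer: $- \frac{44}{2641} + \frac{5 i \sqrt{21}}{2641} \approx -0.01666 + 0.0086758 i$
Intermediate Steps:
$q{\left(G \right)} = -35 + G$
$A{\left(O \right)} = 1$
$Y = 5 i \sqrt{21}$ ($Y = 5 \sqrt{-21} = 5 i \sqrt{21} \approx 22.913 i$)
$\frac{q{\left(-9 \right)} + Y}{A{\left(12 \right)} + 2640} = \frac{\left(-35 - 9\right) + 5 i \sqrt{21}}{1 + 2640} = \frac{-44 + 5 i \sqrt{21}}{2641} = \left(-44 + 5 i \sqrt{21}\right) \frac{1}{2641} = - \frac{44}{2641} + \frac{5 i \sqrt{21}}{2641}$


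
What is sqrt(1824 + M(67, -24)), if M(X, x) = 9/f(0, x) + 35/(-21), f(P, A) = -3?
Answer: sqrt(16374)/3 ≈ 42.654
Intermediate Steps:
M(X, x) = -14/3 (M(X, x) = 9/(-3) + 35/(-21) = 9*(-1/3) + 35*(-1/21) = -3 - 5/3 = -14/3)
sqrt(1824 + M(67, -24)) = sqrt(1824 - 14/3) = sqrt(5458/3) = sqrt(16374)/3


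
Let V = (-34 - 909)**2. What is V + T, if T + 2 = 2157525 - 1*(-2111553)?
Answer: 5158325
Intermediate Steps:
T = 4269076 (T = -2 + (2157525 - 1*(-2111553)) = -2 + (2157525 + 2111553) = -2 + 4269078 = 4269076)
V = 889249 (V = (-943)**2 = 889249)
V + T = 889249 + 4269076 = 5158325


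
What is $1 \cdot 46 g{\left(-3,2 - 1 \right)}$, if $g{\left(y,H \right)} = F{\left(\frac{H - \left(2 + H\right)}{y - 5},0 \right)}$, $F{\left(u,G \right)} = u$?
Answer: $\frac{23}{2} \approx 11.5$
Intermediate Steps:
$g{\left(y,H \right)} = - \frac{2}{-5 + y}$ ($g{\left(y,H \right)} = \frac{H - \left(2 + H\right)}{y - 5} = - \frac{2}{-5 + y}$)
$1 \cdot 46 g{\left(-3,2 - 1 \right)} = 1 \cdot 46 \left(- \frac{2}{-5 - 3}\right) = 46 \left(- \frac{2}{-8}\right) = 46 \left(\left(-2\right) \left(- \frac{1}{8}\right)\right) = 46 \cdot \frac{1}{4} = \frac{23}{2}$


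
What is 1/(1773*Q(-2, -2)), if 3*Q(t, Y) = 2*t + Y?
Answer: -1/3546 ≈ -0.00028201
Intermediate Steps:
Q(t, Y) = Y/3 + 2*t/3 (Q(t, Y) = (2*t + Y)/3 = (Y + 2*t)/3 = Y/3 + 2*t/3)
1/(1773*Q(-2, -2)) = 1/(1773*((⅓)*(-2) + (⅔)*(-2))) = 1/(1773*(-⅔ - 4/3)) = 1/(1773*(-2)) = 1/(-3546) = -1/3546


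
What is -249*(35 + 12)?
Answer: -11703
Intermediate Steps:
-249*(35 + 12) = -249*47 = -11703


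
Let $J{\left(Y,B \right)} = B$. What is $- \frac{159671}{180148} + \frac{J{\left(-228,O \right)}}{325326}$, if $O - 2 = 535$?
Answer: $- \frac{8641398045}{9767804708} \approx -0.88468$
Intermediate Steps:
$O = 537$ ($O = 2 + 535 = 537$)
$- \frac{159671}{180148} + \frac{J{\left(-228,O \right)}}{325326} = - \frac{159671}{180148} + \frac{537}{325326} = \left(-159671\right) \frac{1}{180148} + 537 \cdot \frac{1}{325326} = - \frac{159671}{180148} + \frac{179}{108442} = - \frac{8641398045}{9767804708}$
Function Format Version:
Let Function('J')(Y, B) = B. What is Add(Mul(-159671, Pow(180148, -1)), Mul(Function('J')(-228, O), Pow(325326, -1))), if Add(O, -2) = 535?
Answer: Rational(-8641398045, 9767804708) ≈ -0.88468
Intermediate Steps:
O = 537 (O = Add(2, 535) = 537)
Add(Mul(-159671, Pow(180148, -1)), Mul(Function('J')(-228, O), Pow(325326, -1))) = Add(Mul(-159671, Pow(180148, -1)), Mul(537, Pow(325326, -1))) = Add(Mul(-159671, Rational(1, 180148)), Mul(537, Rational(1, 325326))) = Add(Rational(-159671, 180148), Rational(179, 108442)) = Rational(-8641398045, 9767804708)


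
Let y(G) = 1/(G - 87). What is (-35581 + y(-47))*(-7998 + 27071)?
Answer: -90937298415/134 ≈ -6.7864e+8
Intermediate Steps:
y(G) = 1/(-87 + G)
(-35581 + y(-47))*(-7998 + 27071) = (-35581 + 1/(-87 - 47))*(-7998 + 27071) = (-35581 + 1/(-134))*19073 = (-35581 - 1/134)*19073 = -4767855/134*19073 = -90937298415/134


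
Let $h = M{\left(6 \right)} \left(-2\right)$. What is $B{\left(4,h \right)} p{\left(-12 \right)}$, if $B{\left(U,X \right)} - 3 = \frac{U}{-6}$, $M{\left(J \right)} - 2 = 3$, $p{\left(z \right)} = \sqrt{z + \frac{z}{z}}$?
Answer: $\frac{7 i \sqrt{11}}{3} \approx 7.7388 i$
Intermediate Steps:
$p{\left(z \right)} = \sqrt{1 + z}$ ($p{\left(z \right)} = \sqrt{z + 1} = \sqrt{1 + z}$)
$M{\left(J \right)} = 5$ ($M{\left(J \right)} = 2 + 3 = 5$)
$h = -10$ ($h = 5 \left(-2\right) = -10$)
$B{\left(U,X \right)} = 3 - \frac{U}{6}$ ($B{\left(U,X \right)} = 3 + \frac{U}{-6} = 3 + U \left(- \frac{1}{6}\right) = 3 - \frac{U}{6}$)
$B{\left(4,h \right)} p{\left(-12 \right)} = \left(3 - \frac{2}{3}\right) \sqrt{1 - 12} = \left(3 - \frac{2}{3}\right) \sqrt{-11} = \frac{7 i \sqrt{11}}{3}$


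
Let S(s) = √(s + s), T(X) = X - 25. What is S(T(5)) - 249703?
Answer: -249703 + 2*I*√10 ≈ -2.497e+5 + 6.3246*I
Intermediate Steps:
T(X) = -25 + X
S(s) = √2*√s (S(s) = √(2*s) = √2*√s)
S(T(5)) - 249703 = √2*√(-25 + 5) - 249703 = √2*√(-20) - 249703 = √2*(2*I*√5) - 249703 = 2*I*√10 - 249703 = -249703 + 2*I*√10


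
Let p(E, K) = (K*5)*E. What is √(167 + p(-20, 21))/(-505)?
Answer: -I*√1933/505 ≈ -0.087061*I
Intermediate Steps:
p(E, K) = 5*E*K (p(E, K) = (5*K)*E = 5*E*K)
√(167 + p(-20, 21))/(-505) = √(167 + 5*(-20)*21)/(-505) = √(167 - 2100)*(-1/505) = √(-1933)*(-1/505) = (I*√1933)*(-1/505) = -I*√1933/505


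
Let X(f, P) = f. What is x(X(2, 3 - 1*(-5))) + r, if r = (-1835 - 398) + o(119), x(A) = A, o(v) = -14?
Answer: -2245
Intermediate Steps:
r = -2247 (r = (-1835 - 398) - 14 = -2233 - 14 = -2247)
x(X(2, 3 - 1*(-5))) + r = 2 - 2247 = -2245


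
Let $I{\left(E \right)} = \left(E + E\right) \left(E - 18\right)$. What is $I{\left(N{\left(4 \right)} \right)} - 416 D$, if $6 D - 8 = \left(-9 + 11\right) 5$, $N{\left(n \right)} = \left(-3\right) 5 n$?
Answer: $8112$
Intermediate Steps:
$N{\left(n \right)} = - 15 n$
$I{\left(E \right)} = 2 E \left(-18 + E\right)$
$D = 3$ ($D = \frac{4}{3} + \frac{\left(-9 + 11\right) 5}{6} = \frac{4}{3} + \frac{2 \cdot 5}{6} = \frac{4}{3} + \frac{1}{6} \cdot 10 = \frac{4}{3} + \frac{5}{3} = 3$)
$I{\left(N{\left(4 \right)} \right)} - 416 D = 2 \left(\left(-15\right) 4\right) \left(-18 - 60\right) - 1248 = 2 \left(-60\right) \left(-18 - 60\right) - 1248 = 2 \left(-60\right) \left(-78\right) - 1248 = 9360 - 1248 = 8112$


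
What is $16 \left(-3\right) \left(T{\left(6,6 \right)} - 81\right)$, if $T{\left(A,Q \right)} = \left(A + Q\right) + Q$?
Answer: $3024$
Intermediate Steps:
$T{\left(A,Q \right)} = A + 2 Q$
$16 \left(-3\right) \left(T{\left(6,6 \right)} - 81\right) = 16 \left(-3\right) \left(\left(6 + 2 \cdot 6\right) - 81\right) = - 48 \left(\left(6 + 12\right) - 81\right) = - 48 \left(18 - 81\right) = \left(-48\right) \left(-63\right) = 3024$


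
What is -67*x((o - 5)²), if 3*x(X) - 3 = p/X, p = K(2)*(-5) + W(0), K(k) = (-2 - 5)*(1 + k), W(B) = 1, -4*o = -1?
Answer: -186193/1083 ≈ -171.92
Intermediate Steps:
o = ¼ (o = -¼*(-1) = ¼ ≈ 0.25000)
K(k) = -7 - 7*k (K(k) = -7*(1 + k) = -7 - 7*k)
p = 106 (p = (-7 - 7*2)*(-5) + 1 = (-7 - 14)*(-5) + 1 = -21*(-5) + 1 = 105 + 1 = 106)
x(X) = 1 + 106/(3*X) (x(X) = 1 + (106/X)/3 = 1 + 106/(3*X))
-67*x((o - 5)²) = -67*(106/3 + (¼ - 5)²)/((¼ - 5)²) = -67*(106/3 + (-19/4)²)/((-19/4)²) = -67*(106/3 + 361/16)/361/16 = -1072*2779/(361*48) = -67*2779/1083 = -186193/1083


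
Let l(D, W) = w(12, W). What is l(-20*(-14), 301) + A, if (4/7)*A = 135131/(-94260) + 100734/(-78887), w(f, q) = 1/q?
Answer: -42437401985479/8952809898480 ≈ -4.7401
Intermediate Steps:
l(D, W) = 1/W
A = -141086862259/29743554480 (A = 7*(135131/(-94260) + 100734/(-78887))/4 = 7*(135131*(-1/94260) + 100734*(-1/78887))/4 = 7*(-135131/94260 - 100734/78887)/4 = (7/4)*(-20155266037/7435888620) = -141086862259/29743554480 ≈ -4.7434)
l(-20*(-14), 301) + A = 1/301 - 141086862259/29743554480 = -42437401985479/8952809898480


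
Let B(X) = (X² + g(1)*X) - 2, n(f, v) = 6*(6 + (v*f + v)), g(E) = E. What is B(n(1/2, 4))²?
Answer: 27604516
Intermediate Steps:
n(f, v) = 36 + 6*v + 6*f*v (n(f, v) = 6*(6 + (f*v + v)) = 6*(6 + (v + f*v)) = 6*(6 + v + f*v) = 36 + 6*v + 6*f*v)
B(X) = -2 + X + X² (B(X) = (X² + 1*X) - 2 = (X² + X) - 2 = (X + X²) - 2 = -2 + X + X²)
B(n(1/2, 4))² = (-2 + (36 + 6*4 + 6*4/2) + (36 + 6*4 + 6*4/2)²)² = (-2 + (36 + 24 + 6*(½)*4) + (36 + 24 + 6*(½)*4)²)² = (-2 + (36 + 24 + 12) + (36 + 24 + 12)²)² = (-2 + 72 + 72²)² = (-2 + 72 + 5184)² = 5254² = 27604516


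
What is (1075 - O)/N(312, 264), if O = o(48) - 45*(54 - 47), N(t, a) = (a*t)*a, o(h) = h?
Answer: 61/988416 ≈ 6.1715e-5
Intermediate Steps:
N(t, a) = t*a²
O = -267 (O = 48 - 45*(54 - 47) = 48 - 45*7 = 48 - 1*315 = 48 - 315 = -267)
(1075 - O)/N(312, 264) = (1075 - 1*(-267))/((312*264²)) = (1075 + 267)/((312*69696)) = 1342/21745152 = 1342*(1/21745152) = 61/988416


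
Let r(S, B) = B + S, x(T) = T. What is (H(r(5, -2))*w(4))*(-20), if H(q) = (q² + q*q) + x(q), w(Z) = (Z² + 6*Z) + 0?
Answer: -16800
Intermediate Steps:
w(Z) = Z² + 6*Z
H(q) = q + 2*q² (H(q) = (q² + q*q) + q = (q² + q²) + q = 2*q² + q = q + 2*q²)
(H(r(5, -2))*w(4))*(-20) = (((-2 + 5)*(1 + 2*(-2 + 5)))*(4*(6 + 4)))*(-20) = ((3*(1 + 2*3))*(4*10))*(-20) = ((3*(1 + 6))*40)*(-20) = ((3*7)*40)*(-20) = (21*40)*(-20) = 840*(-20) = -16800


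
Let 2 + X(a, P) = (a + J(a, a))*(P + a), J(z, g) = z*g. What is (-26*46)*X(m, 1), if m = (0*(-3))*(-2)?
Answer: 2392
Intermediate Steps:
J(z, g) = g*z
m = 0 (m = 0*(-2) = 0)
X(a, P) = -2 + (P + a)*(a + a²) (X(a, P) = -2 + (a + a*a)*(P + a) = -2 + (a + a²)*(P + a) = -2 + (P + a)*(a + a²))
(-26*46)*X(m, 1) = (-26*46)*(-2 + 0² + 0³ + 1*0 + 1*0²) = -1196*(-2 + 0 + 0 + 0 + 1*0) = -1196*(-2 + 0 + 0 + 0 + 0) = -1196*(-2) = 2392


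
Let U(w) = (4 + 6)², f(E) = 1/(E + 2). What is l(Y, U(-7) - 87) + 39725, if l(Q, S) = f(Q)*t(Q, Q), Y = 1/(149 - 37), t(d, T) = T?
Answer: 8938126/225 ≈ 39725.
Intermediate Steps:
f(E) = 1/(2 + E)
U(w) = 100 (U(w) = 10² = 100)
Y = 1/112 ≈ 0.0089286
l(Q, S) = Q/(2 + Q)
l(Y, U(-7) - 87) + 39725 = 1/(112*(2 + 1/112)) + 39725 = 1/(112*(225/112)) + 39725 = (1/112)*(112/225) + 39725 = 1/225 + 39725 = 8938126/225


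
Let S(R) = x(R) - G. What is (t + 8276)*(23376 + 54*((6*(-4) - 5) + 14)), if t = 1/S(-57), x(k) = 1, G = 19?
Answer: 560264887/3 ≈ 1.8676e+8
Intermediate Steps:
S(R) = -18 (S(R) = 1 - 1*19 = 1 - 19 = -18)
t = -1/18 (t = 1/(-18) = -1/18 ≈ -0.055556)
(t + 8276)*(23376 + 54*((6*(-4) - 5) + 14)) = (-1/18 + 8276)*(23376 + 54*((6*(-4) - 5) + 14)) = 148967*(23376 + 54*((-24 - 5) + 14))/18 = 148967*(23376 + 54*(-29 + 14))/18 = 148967*(23376 + 54*(-15))/18 = 148967*(23376 - 810)/18 = (148967/18)*22566 = 560264887/3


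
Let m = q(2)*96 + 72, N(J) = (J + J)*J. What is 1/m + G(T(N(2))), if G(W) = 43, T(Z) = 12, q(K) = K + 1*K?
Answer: 19609/456 ≈ 43.002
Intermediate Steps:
N(J) = 2*J**2 (N(J) = (2*J)*J = 2*J**2)
q(K) = 2*K (q(K) = K + K = 2*K)
m = 456 (m = (2*2)*96 + 72 = 4*96 + 72 = 384 + 72 = 456)
1/m + G(T(N(2))) = 1/456 + 43 = 19609/456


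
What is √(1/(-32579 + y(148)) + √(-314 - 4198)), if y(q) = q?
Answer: √(-32431 + 4207079044*I*√282)/32431 ≈ 5.7953 + 5.7953*I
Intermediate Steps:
√(1/(-32579 + y(148)) + √(-314 - 4198)) = √(1/(-32579 + 148) + √(-314 - 4198)) = √(1/(-32431) + √(-4512)) = √(-1/32431 + 4*I*√282)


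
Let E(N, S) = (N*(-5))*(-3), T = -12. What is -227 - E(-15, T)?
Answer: -2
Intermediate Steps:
E(N, S) = 15*N (E(N, S) = -5*N*(-3) = 15*N)
-227 - E(-15, T) = -227 - 15*(-15) = -227 - 1*(-225) = -227 + 225 = -2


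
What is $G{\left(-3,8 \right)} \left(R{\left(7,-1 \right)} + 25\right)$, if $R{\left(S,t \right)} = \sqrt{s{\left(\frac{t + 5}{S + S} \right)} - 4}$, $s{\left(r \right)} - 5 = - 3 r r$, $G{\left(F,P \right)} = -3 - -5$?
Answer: $50 + \frac{2 \sqrt{37}}{7} \approx 51.738$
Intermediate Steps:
$G{\left(F,P \right)} = 2$ ($G{\left(F,P \right)} = -3 + 5 = 2$)
$s{\left(r \right)} = 5 - 3 r^{2}$ ($s{\left(r \right)} = 5 + - 3 r r = 5 - 3 r^{2}$)
$R{\left(S,t \right)} = \sqrt{1 - \frac{3 \left(5 + t\right)^{2}}{4 S^{2}}}$ ($R{\left(S,t \right)} = \sqrt{\left(5 - 3 \left(\frac{t + 5}{S + S}\right)^{2}\right) - 4} = \sqrt{\left(5 - 3 \left(\frac{5 + t}{2 S}\right)^{2}\right) - 4} = \sqrt{\left(5 - 3 \frac{\left(5 + t\right)^{2}}{4 S^{2}}\right) - 4} = \sqrt{\left(5 - \frac{3 \left(5 + t\right)^{2}}{4 S^{2}}\right) - 4} = \sqrt{1 - \frac{3 \left(5 + t\right)^{2}}{4 S^{2}}}$)
$G{\left(-3,8 \right)} \left(R{\left(7,-1 \right)} + 25\right) = 2 \left(\frac{\sqrt{4 - \frac{3 \left(5 - 1\right)^{2}}{49}}}{2} + 25\right) = 2 \left(\frac{\sqrt{4 - \frac{3 \cdot 4^{2}}{49}}}{2} + 25\right) = 2 \left(\frac{\sqrt{4 - \frac{3}{49} \cdot 16}}{2} + 25\right) = 2 \left(\frac{\sqrt{4 - \frac{48}{49}}}{2} + 25\right) = 2 \left(\frac{\sqrt{\frac{148}{49}}}{2} + 25\right) = 2 \left(\frac{\frac{2}{7} \sqrt{37}}{2} + 25\right) = 2 \left(\frac{\sqrt{37}}{7} + 25\right) = 2 \left(25 + \frac{\sqrt{37}}{7}\right) = 50 + \frac{2 \sqrt{37}}{7}$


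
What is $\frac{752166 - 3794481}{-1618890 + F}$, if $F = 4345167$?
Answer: $- \frac{1014105}{908759} \approx -1.1159$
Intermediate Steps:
$\frac{752166 - 3794481}{-1618890 + F} = \frac{752166 - 3794481}{-1618890 + 4345167} = - \frac{3042315}{2726277} = \left(-3042315\right) \frac{1}{2726277} = - \frac{1014105}{908759}$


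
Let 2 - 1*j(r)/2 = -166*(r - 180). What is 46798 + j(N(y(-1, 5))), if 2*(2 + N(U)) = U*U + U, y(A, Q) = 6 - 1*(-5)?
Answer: 8290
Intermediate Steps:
y(A, Q) = 11 (y(A, Q) = 6 + 5 = 11)
N(U) = -2 + U/2 + U²/2 (N(U) = -2 + (U*U + U)/2 = -2 + (U² + U)/2 = -2 + (U + U²)/2 = -2 + (U/2 + U²/2) = -2 + U/2 + U²/2)
j(r) = -59756 + 332*r (j(r) = 4 - (-332)*(r - 180) = 4 - (-332)*(-180 + r) = 4 - 2*(29880 - 166*r) = 4 + (-59760 + 332*r) = -59756 + 332*r)
46798 + j(N(y(-1, 5))) = 46798 + (-59756 + 332*(-2 + (½)*11 + (½)*11²)) = 46798 + (-59756 + 332*(-2 + 11/2 + (½)*121)) = 46798 + (-59756 + 332*(-2 + 11/2 + 121/2)) = 46798 + (-59756 + 332*64) = 46798 + (-59756 + 21248) = 46798 - 38508 = 8290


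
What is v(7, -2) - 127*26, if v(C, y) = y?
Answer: -3304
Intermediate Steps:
v(7, -2) - 127*26 = -2 - 127*26 = -2 - 3302 = -3304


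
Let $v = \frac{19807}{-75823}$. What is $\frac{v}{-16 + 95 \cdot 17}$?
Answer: $- \frac{19807}{121240977} \approx -0.00016337$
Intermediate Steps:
$v = - \frac{19807}{75823}$ ($v = 19807 \left(- \frac{1}{75823}\right) = - \frac{19807}{75823} \approx -0.26123$)
$\frac{v}{-16 + 95 \cdot 17} = - \frac{19807}{75823 \left(-16 + 95 \cdot 17\right)} = - \frac{19807}{75823 \left(-16 + 1615\right)} = - \frac{19807}{75823 \cdot 1599} = \left(- \frac{19807}{75823}\right) \frac{1}{1599} = - \frac{19807}{121240977}$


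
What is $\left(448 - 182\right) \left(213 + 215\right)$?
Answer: $113848$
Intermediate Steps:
$\left(448 - 182\right) \left(213 + 215\right) = \left(448 - 182\right) 428 = 266 \cdot 428 = 113848$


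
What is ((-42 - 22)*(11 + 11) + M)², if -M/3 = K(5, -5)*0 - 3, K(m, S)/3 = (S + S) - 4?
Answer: 1957201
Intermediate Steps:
K(m, S) = -12 + 6*S (K(m, S) = 3*((S + S) - 4) = 3*(2*S - 4) = 3*(-4 + 2*S) = -12 + 6*S)
M = 9 (M = -3*((-12 + 6*(-5))*0 - 3) = -3*((-12 - 30)*0 - 3) = -3*(-42*0 - 3) = -3*(0 - 3) = -3*(-3) = 9)
((-42 - 22)*(11 + 11) + M)² = ((-42 - 22)*(11 + 11) + 9)² = (-64*22 + 9)² = (-1408 + 9)² = (-1399)² = 1957201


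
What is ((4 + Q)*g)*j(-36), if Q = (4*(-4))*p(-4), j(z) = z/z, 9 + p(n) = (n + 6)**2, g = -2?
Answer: -168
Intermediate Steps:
p(n) = -9 + (6 + n)**2 (p(n) = -9 + (n + 6)**2 = -9 + (6 + n)**2)
j(z) = 1
Q = 80 (Q = (4*(-4))*(-9 + (6 - 4)**2) = -16*(-9 + 2**2) = -16*(-9 + 4) = -16*(-5) = 80)
((4 + Q)*g)*j(-36) = ((4 + 80)*(-2))*1 = (84*(-2))*1 = -168*1 = -168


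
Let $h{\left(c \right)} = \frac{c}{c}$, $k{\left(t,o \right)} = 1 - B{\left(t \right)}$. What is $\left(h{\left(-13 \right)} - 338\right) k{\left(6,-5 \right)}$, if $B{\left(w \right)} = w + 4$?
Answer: $3033$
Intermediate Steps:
$B{\left(w \right)} = 4 + w$
$k{\left(t,o \right)} = -3 - t$ ($k{\left(t,o \right)} = 1 - \left(4 + t\right) = -3 - t$)
$h{\left(c \right)} = 1$
$\left(h{\left(-13 \right)} - 338\right) k{\left(6,-5 \right)} = \left(1 - 338\right) \left(-3 - 6\right) = - 337 \left(-3 - 6\right) = \left(-337\right) \left(-9\right) = 3033$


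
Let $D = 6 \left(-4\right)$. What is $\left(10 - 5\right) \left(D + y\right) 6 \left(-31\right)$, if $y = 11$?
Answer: $12090$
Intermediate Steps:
$D = -24$
$\left(10 - 5\right) \left(D + y\right) 6 \left(-31\right) = \left(10 - 5\right) \left(-24 + 11\right) 6 \left(-31\right) = 5 \left(-13\right) 6 \left(-31\right) = \left(-65\right) 6 \left(-31\right) = \left(-390\right) \left(-31\right) = 12090$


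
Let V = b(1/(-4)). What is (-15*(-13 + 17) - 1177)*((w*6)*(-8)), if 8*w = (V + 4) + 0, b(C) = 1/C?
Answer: 0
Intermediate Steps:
V = -4 (V = 1/(1/(-4)) = 1/(-1/4) = -4)
w = 0 (w = ((-4 + 4) + 0)/8 = (0 + 0)/8 = (1/8)*0 = 0)
(-15*(-13 + 17) - 1177)*((w*6)*(-8)) = (-15*(-13 + 17) - 1177)*((0*6)*(-8)) = (-15*4 - 1177)*(0*(-8)) = (-60 - 1177)*0 = -1237*0 = 0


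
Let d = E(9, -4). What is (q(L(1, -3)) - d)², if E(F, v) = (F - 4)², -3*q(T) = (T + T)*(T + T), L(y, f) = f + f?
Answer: 5329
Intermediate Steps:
L(y, f) = 2*f
q(T) = -4*T²/3 (q(T) = -(T + T)*(T + T)/3 = -2*T*2*T/3 = -4*T²/3)
E(F, v) = (-4 + F)²
d = 25 (d = (-4 + 9)² = 5² = 25)
(q(L(1, -3)) - d)² = (-4*(2*(-3))²/3 - 1*25)² = (-4/3*(-6)² - 25)² = (-4/3*36 - 25)² = (-48 - 25)² = (-73)² = 5329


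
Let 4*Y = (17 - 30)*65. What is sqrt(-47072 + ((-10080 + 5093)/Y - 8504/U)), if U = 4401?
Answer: 14*I*sqrt(2182697238615)/95355 ≈ 216.91*I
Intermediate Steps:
Y = -845/4 (Y = ((17 - 30)*65)/4 = (-13*65)/4 = (1/4)*(-845) = -845/4 ≈ -211.25)
sqrt(-47072 + ((-10080 + 5093)/Y - 8504/U)) = sqrt(-47072 + ((-10080 + 5093)/(-845/4) - 8504/4401)) = sqrt(-47072 + (-4987*(-4/845) - 8504*1/4401)) = sqrt(-47072 + (19948/845 - 8504/4401)) = sqrt(-47072 + 80605268/3718845) = sqrt(-174972866572/3718845) = 14*I*sqrt(2182697238615)/95355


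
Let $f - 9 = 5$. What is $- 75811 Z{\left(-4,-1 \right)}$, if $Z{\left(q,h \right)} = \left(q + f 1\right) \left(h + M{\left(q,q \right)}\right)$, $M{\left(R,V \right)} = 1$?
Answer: $0$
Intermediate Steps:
$f = 14$ ($f = 9 + 5 = 14$)
$Z{\left(q,h \right)} = \left(1 + h\right) \left(14 + q\right)$ ($Z{\left(q,h \right)} = \left(q + 14 \cdot 1\right) \left(h + 1\right) = \left(q + 14\right) \left(1 + h\right) = \left(14 + q\right) \left(1 + h\right) = \left(1 + h\right) \left(14 + q\right)$)
$- 75811 Z{\left(-4,-1 \right)} = - 75811 \left(14 - 4 + 14 \left(-1\right) - -4\right) = - 75811 \left(14 - 4 - 14 + 4\right) = \left(-75811\right) 0 = 0$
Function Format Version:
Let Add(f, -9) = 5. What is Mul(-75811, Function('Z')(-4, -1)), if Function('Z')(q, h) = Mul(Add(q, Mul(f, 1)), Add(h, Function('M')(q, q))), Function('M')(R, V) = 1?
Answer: 0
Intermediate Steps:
f = 14 (f = Add(9, 5) = 14)
Function('Z')(q, h) = Mul(Add(1, h), Add(14, q)) (Function('Z')(q, h) = Mul(Add(q, Mul(14, 1)), Add(h, 1)) = Mul(Add(q, 14), Add(1, h)) = Mul(Add(14, q), Add(1, h)) = Mul(Add(1, h), Add(14, q)))
Mul(-75811, Function('Z')(-4, -1)) = Mul(-75811, Add(14, -4, Mul(14, -1), Mul(-1, -4))) = Mul(-75811, Add(14, -4, -14, 4)) = Mul(-75811, 0) = 0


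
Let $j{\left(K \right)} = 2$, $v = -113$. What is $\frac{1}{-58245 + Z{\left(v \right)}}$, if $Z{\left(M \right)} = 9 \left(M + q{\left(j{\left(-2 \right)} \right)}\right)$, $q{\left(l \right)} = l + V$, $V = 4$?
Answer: $- \frac{1}{59208} \approx -1.689 \cdot 10^{-5}$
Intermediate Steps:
$q{\left(l \right)} = 4 + l$ ($q{\left(l \right)} = l + 4 = 4 + l$)
$Z{\left(M \right)} = 54 + 9 M$ ($Z{\left(M \right)} = 9 \left(M + \left(4 + 2\right)\right) = 9 \left(M + 6\right) = 9 \left(6 + M\right) = 54 + 9 M$)
$\frac{1}{-58245 + Z{\left(v \right)}} = \frac{1}{-58245 + \left(54 + 9 \left(-113\right)\right)} = \frac{1}{-58245 + \left(54 - 1017\right)} = \frac{1}{-58245 - 963} = \frac{1}{-59208} = - \frac{1}{59208}$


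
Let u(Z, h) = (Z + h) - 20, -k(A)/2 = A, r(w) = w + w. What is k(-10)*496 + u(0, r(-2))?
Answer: 9896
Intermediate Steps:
r(w) = 2*w
k(A) = -2*A
u(Z, h) = -20 + Z + h
k(-10)*496 + u(0, r(-2)) = -2*(-10)*496 + (-20 + 0 + 2*(-2)) = 20*496 + (-20 + 0 - 4) = 9920 - 24 = 9896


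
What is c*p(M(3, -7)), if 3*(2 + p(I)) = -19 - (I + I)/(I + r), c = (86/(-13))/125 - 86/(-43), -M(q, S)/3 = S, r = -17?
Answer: -112322/4875 ≈ -23.040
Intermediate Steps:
M(q, S) = -3*S
c = 3164/1625 (c = (86*(-1/13))*(1/125) - 86*(-1/43) = -86/13*1/125 + 2 = -86/1625 + 2 = 3164/1625 ≈ 1.9471)
p(I) = -25/3 - 2*I/(3*(-17 + I)) (p(I) = -2 + (-19 - (I + I)/(I - 17))/3 = -2 + (-19 - 2*I/(-17 + I))/3 = -2 + (-19/3 - 2*I/(3*(-17 + I))) = -25/3 - 2*I/(3*(-17 + I)))
c*p(M(3, -7)) = 3164*((425 - (-81)*(-7))/(3*(-17 - 3*(-7))))/1625 = 3164*((425 - 27*21)/(3*(-17 + 21)))/1625 = 3164*((⅓)*(425 - 567)/4)/1625 = 3164*((⅓)*(¼)*(-142))/1625 = (3164/1625)*(-71/6) = -112322/4875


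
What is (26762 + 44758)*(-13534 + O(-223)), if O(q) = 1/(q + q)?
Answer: -215853260400/223 ≈ -9.6795e+8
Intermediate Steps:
O(q) = 1/(2*q)
(26762 + 44758)*(-13534 + O(-223)) = (26762 + 44758)*(-13534 + (½)/(-223)) = 71520*(-13534 + (½)*(-1/223)) = 71520*(-13534 - 1/446) = 71520*(-6036165/446) = -215853260400/223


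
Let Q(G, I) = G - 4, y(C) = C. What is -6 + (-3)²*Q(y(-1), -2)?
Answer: -51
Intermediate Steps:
Q(G, I) = -4 + G
-6 + (-3)²*Q(y(-1), -2) = -6 + (-3)²*(-4 - 1) = -6 + 9*(-5) = -6 - 45 = -51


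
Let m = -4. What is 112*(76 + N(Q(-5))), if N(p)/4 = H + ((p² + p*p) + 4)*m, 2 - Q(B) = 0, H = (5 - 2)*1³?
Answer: -11648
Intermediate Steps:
H = 3 (H = 3*1 = 3)
Q(B) = 2 (Q(B) = 2 - 1*0 = 2 + 0 = 2)
N(p) = -52 - 32*p² (N(p) = 4*(3 + ((p² + p*p) + 4)*(-4)) = 4*(3 + ((p² + p²) + 4)*(-4)) = 4*(3 + (2*p² + 4)*(-4)) = 4*(3 + (4 + 2*p²)*(-4)) = 4*(3 + (-16 - 8*p²)) = 4*(-13 - 8*p²) = -52 - 32*p²)
112*(76 + N(Q(-5))) = 112*(76 + (-52 - 32*2²)) = 112*(76 + (-52 - 32*4)) = 112*(76 + (-52 - 128)) = 112*(76 - 180) = 112*(-104) = -11648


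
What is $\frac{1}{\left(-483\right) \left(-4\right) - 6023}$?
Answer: $- \frac{1}{4091} \approx -0.00024444$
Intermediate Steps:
$\frac{1}{\left(-483\right) \left(-4\right) - 6023} = \frac{1}{1932 - 6023} = \frac{1}{-4091} = - \frac{1}{4091}$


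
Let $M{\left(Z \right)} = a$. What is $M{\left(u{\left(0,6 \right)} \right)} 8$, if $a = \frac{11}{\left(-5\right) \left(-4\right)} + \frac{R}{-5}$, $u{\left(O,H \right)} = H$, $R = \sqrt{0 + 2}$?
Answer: $\frac{22}{5} - \frac{8 \sqrt{2}}{5} \approx 2.1373$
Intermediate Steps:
$R = \sqrt{2} \approx 1.4142$
$a = \frac{11}{20} - \frac{\sqrt{2}}{5}$ ($a = \frac{11}{\left(-5\right) \left(-4\right)} + \frac{\sqrt{2}}{-5} = \frac{11}{20} + \sqrt{2} \left(- \frac{1}{5}\right) = 11 \cdot \frac{1}{20} - \frac{\sqrt{2}}{5} = \frac{11}{20} - \frac{\sqrt{2}}{5} \approx 0.26716$)
$M{\left(Z \right)} = \frac{11}{20} - \frac{\sqrt{2}}{5}$
$M{\left(u{\left(0,6 \right)} \right)} 8 = \left(\frac{11}{20} - \frac{\sqrt{2}}{5}\right) 8 = \frac{22}{5} - \frac{8 \sqrt{2}}{5}$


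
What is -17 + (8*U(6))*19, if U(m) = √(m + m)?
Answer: -17 + 304*√3 ≈ 509.54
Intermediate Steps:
U(m) = √2*√m (U(m) = √(2*m) = √2*√m)
-17 + (8*U(6))*19 = -17 + (8*(√2*√6))*19 = -17 + (8*(2*√3))*19 = -17 + (16*√3)*19 = -17 + 304*√3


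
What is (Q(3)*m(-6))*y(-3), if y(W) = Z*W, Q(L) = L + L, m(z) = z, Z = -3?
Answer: -324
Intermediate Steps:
Q(L) = 2*L
y(W) = -3*W
(Q(3)*m(-6))*y(-3) = ((2*3)*(-6))*(-3*(-3)) = (6*(-6))*9 = -36*9 = -324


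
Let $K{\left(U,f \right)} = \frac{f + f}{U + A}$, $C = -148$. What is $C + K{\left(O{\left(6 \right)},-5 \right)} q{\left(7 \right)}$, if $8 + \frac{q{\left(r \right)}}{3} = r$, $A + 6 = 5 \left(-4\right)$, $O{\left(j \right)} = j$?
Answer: $- \frac{299}{2} \approx -149.5$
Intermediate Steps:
$A = -26$ ($A = -6 + 5 \left(-4\right) = -6 - 20 = -26$)
$K{\left(U,f \right)} = \frac{2 f}{-26 + U}$ ($K{\left(U,f \right)} = \frac{f + f}{U - 26} = \frac{2 f}{-26 + U}$)
$q{\left(r \right)} = -24 + 3 r$
$C + K{\left(O{\left(6 \right)},-5 \right)} q{\left(7 \right)} = -148 + 2 \left(-5\right) \frac{1}{-26 + 6} \left(-24 + 3 \cdot 7\right) = -148 + 2 \left(-5\right) \frac{1}{-20} \left(-24 + 21\right) = -148 + 2 \left(-5\right) \left(- \frac{1}{20}\right) \left(-3\right) = -148 + \frac{1}{2} \left(-3\right) = -148 - \frac{3}{2} = - \frac{299}{2}$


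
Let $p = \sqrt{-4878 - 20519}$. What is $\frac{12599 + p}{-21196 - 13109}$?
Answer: $- \frac{12599}{34305} - \frac{i \sqrt{25397}}{34305} \approx -0.36726 - 0.0046455 i$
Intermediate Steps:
$p = i \sqrt{25397}$ ($p = \sqrt{-25397} = i \sqrt{25397} \approx 159.36 i$)
$\frac{12599 + p}{-21196 - 13109} = \frac{12599 + i \sqrt{25397}}{-21196 - 13109} = \frac{12599 + i \sqrt{25397}}{-34305} = \left(12599 + i \sqrt{25397}\right) \left(- \frac{1}{34305}\right) = - \frac{12599}{34305} - \frac{i \sqrt{25397}}{34305}$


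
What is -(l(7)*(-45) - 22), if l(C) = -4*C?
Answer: -1238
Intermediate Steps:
-(l(7)*(-45) - 22) = -(-4*7*(-45) - 22) = -(-28*(-45) - 22) = -(1260 - 22) = -1*1238 = -1238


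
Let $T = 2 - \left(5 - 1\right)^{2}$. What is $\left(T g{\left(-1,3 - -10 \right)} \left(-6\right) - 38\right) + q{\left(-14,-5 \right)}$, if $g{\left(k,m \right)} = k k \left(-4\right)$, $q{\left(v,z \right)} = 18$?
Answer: $-356$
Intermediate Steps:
$g{\left(k,m \right)} = - 4 k^{2}$ ($g{\left(k,m \right)} = k^{2} \left(-4\right) = - 4 k^{2}$)
$T = -14$ ($T = 2 - 4^{2} = 2 - 16 = -14$)
$\left(T g{\left(-1,3 - -10 \right)} \left(-6\right) - 38\right) + q{\left(-14,-5 \right)} = \left(- 14 \left(- 4 \left(-1\right)^{2}\right) \left(-6\right) - 38\right) + 18 = \left(- 14 \left(\left(-4\right) 1\right) \left(-6\right) - 38\right) + 18 = \left(\left(-14\right) \left(-4\right) \left(-6\right) - 38\right) + 18 = \left(56 \left(-6\right) - 38\right) + 18 = \left(-336 - 38\right) + 18 = -374 + 18 = -356$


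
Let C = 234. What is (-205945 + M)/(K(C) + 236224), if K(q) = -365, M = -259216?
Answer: -465161/235859 ≈ -1.9722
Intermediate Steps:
(-205945 + M)/(K(C) + 236224) = (-205945 - 259216)/(-365 + 236224) = -465161/235859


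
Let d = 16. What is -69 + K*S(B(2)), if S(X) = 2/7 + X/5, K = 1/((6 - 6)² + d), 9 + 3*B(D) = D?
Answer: -115939/1680 ≈ -69.011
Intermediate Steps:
B(D) = -3 + D/3
K = 1/16 (K = 1/((6 - 6)² + 16) = 1/(0² + 16) = 1/(0 + 16) = 1/16 ≈ 0.062500)
S(X) = 2/7 + X/5 (S(X) = 2*(⅐) + X*(⅕) = 2/7 + X/5)
-69 + K*S(B(2)) = -69 + (2/7 + (-3 + (⅓)*2)/5)/16 = -69 + (2/7 + (-3 + ⅔)/5)/16 = -69 + (2/7 + (⅕)*(-7/3))/16 = -69 + (2/7 - 7/15)/16 = -69 + (1/16)*(-19/105) = -69 - 19/1680 = -115939/1680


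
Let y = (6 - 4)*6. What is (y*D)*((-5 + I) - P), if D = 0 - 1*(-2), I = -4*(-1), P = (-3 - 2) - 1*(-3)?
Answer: 24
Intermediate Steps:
P = -2 (P = -5 + 3 = -2)
I = 4
y = 12 (y = 2*6 = 12)
D = 2 (D = 0 + 2 = 2)
(y*D)*((-5 + I) - P) = (12*2)*((-5 + 4) - 1*(-2)) = 24*(-1 + 2) = 24*1 = 24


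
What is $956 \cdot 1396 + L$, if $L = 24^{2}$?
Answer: $1335152$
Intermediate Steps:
$L = 576$
$956 \cdot 1396 + L = 956 \cdot 1396 + 576 = 1334576 + 576 = 1335152$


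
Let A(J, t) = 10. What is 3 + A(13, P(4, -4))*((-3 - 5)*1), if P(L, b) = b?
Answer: -77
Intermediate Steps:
3 + A(13, P(4, -4))*((-3 - 5)*1) = 3 + 10*((-3 - 5)*1) = 3 + 10*(-8*1) = 3 + 10*(-8) = 3 - 80 = -77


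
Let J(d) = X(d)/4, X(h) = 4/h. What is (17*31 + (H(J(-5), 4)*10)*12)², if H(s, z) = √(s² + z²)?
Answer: 508705 + 25296*√401 ≈ 1.0153e+6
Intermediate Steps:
J(d) = 1/d (J(d) = (4/d)/4 = (4/d)*(¼) = 1/d)
(17*31 + (H(J(-5), 4)*10)*12)² = (17*31 + (√((1/(-5))² + 4²)*10)*12)² = (527 + (√((-⅕)² + 16)*10)*12)² = (527 + (√(1/25 + 16)*10)*12)² = (527 + (√(401/25)*10)*12)² = (527 + ((√401/5)*10)*12)² = (527 + (2*√401)*12)² = (527 + 24*√401)²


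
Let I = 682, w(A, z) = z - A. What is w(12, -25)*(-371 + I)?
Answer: -11507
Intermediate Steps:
w(12, -25)*(-371 + I) = (-25 - 1*12)*(-371 + 682) = (-25 - 12)*311 = -37*311 = -11507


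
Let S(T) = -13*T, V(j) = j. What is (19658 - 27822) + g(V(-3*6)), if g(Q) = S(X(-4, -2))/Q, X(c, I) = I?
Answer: -73489/9 ≈ -8165.4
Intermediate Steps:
g(Q) = 26/Q (g(Q) = (-13*(-2))/Q = 26/Q)
(19658 - 27822) + g(V(-3*6)) = (19658 - 27822) + 26/((-3*6)) = -8164 + 26/(-18) = -8164 + 26*(-1/18) = -8164 - 13/9 = -73489/9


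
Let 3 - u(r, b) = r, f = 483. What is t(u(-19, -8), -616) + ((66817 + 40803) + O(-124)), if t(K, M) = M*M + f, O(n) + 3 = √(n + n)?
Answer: 487556 + 2*I*√62 ≈ 4.8756e+5 + 15.748*I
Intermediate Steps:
u(r, b) = 3 - r
O(n) = -3 + √2*√n (O(n) = -3 + √(n + n) = -3 + √(2*n) = -3 + √2*√n)
t(K, M) = 483 + M² (t(K, M) = M*M + 483 = M² + 483 = 483 + M²)
t(u(-19, -8), -616) + ((66817 + 40803) + O(-124)) = (483 + (-616)²) + ((66817 + 40803) + (-3 + √2*√(-124))) = (483 + 379456) + (107620 + (-3 + √2*(2*I*√31))) = 379939 + (107620 + (-3 + 2*I*√62)) = 379939 + (107617 + 2*I*√62) = 487556 + 2*I*√62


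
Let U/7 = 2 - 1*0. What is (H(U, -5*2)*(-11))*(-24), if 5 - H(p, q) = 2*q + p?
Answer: 2904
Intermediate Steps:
U = 14 (U = 7*(2 - 1*0) = 7*(2 + 0) = 7*2 = 14)
H(p, q) = 5 - p - 2*q (H(p, q) = 5 - (2*q + p) = 5 - (p + 2*q) = 5 + (-p - 2*q) = 5 - p - 2*q)
(H(U, -5*2)*(-11))*(-24) = ((5 - 1*14 - (-10)*2)*(-11))*(-24) = ((5 - 14 - 2*(-10))*(-11))*(-24) = ((5 - 14 + 20)*(-11))*(-24) = (11*(-11))*(-24) = -121*(-24) = 2904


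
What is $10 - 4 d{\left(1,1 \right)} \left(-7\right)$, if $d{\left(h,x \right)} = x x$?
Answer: $280$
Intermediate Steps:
$d{\left(h,x \right)} = x^{2}$
$10 - 4 d{\left(1,1 \right)} \left(-7\right) = 10 - 4 \cdot 1^{2} \left(-7\right) = 10 \left(-4\right) 1 \left(-7\right) = 10 \left(\left(-4\right) \left(-7\right)\right) = 10 \cdot 28 = 280$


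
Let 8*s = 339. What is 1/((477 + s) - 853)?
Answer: -8/2669 ≈ -0.0029974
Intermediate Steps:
s = 339/8 (s = (⅛)*339 = 339/8 ≈ 42.375)
1/((477 + s) - 853) = 1/((477 + 339/8) - 853) = 1/(4155/8 - 853) = 1/(-2669/8) = -8/2669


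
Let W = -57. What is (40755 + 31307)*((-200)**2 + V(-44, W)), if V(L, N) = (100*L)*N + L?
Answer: 20952458872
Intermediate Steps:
V(L, N) = L + 100*L*N (V(L, N) = 100*L*N + L = L + 100*L*N)
(40755 + 31307)*((-200)**2 + V(-44, W)) = (40755 + 31307)*((-200)**2 - 44*(1 + 100*(-57))) = 72062*(40000 - 44*(1 - 5700)) = 72062*(40000 - 44*(-5699)) = 72062*(40000 + 250756) = 72062*290756 = 20952458872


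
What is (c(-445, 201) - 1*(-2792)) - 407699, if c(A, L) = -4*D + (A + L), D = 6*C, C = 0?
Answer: -405151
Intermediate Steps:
D = 0 (D = 6*0 = 0)
c(A, L) = A + L (c(A, L) = -4*0 + (A + L) = 0 + (A + L) = A + L)
(c(-445, 201) - 1*(-2792)) - 407699 = ((-445 + 201) - 1*(-2792)) - 407699 = (-244 + 2792) - 407699 = 2548 - 407699 = -405151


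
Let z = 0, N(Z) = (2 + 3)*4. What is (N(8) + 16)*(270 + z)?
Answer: 9720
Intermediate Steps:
N(Z) = 20 (N(Z) = 5*4 = 20)
(N(8) + 16)*(270 + z) = (20 + 16)*(270 + 0) = 36*270 = 9720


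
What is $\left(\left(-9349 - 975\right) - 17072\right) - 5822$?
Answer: $-33218$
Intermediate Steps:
$\left(\left(-9349 - 975\right) - 17072\right) - 5822 = \left(-10324 - 17072\right) - 5822 = -27396 - 5822 = -33218$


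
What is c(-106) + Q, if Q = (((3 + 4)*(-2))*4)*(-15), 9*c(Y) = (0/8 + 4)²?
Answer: 7576/9 ≈ 841.78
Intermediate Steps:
c(Y) = 16/9 (c(Y) = (0/8 + 4)²/9 = (0*(⅛) + 4)²/9 = (0 + 4)²/9 = (⅑)*4² = (⅑)*16 = 16/9)
Q = 840 (Q = ((7*(-2))*4)*(-15) = -14*4*(-15) = -56*(-15) = 840)
c(-106) + Q = 16/9 + 840 = 7576/9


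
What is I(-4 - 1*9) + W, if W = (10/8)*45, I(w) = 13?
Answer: 277/4 ≈ 69.250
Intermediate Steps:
W = 225/4 (W = (10*(⅛))*45 = (5/4)*45 = 225/4 ≈ 56.250)
I(-4 - 1*9) + W = 13 + 225/4 = 277/4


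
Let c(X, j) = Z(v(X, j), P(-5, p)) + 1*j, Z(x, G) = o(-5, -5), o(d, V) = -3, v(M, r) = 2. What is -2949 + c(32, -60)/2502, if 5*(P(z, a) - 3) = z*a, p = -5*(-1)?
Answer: -819829/278 ≈ -2949.0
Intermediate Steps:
p = 5
P(z, a) = 3 + a*z/5 (P(z, a) = 3 + (z*a)/5 = 3 + (a*z)/5 = 3 + a*z/5)
Z(x, G) = -3
c(X, j) = -3 + j (c(X, j) = -3 + 1*j = -3 + j)
-2949 + c(32, -60)/2502 = -2949 + (-3 - 60)/2502 = -2949 - 63*1/2502 = -2949 - 7/278 = -819829/278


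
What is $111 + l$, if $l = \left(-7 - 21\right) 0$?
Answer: $111$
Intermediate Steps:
$l = 0$ ($l = \left(-28\right) 0 = 0$)
$111 + l = 111 + 0 = 111$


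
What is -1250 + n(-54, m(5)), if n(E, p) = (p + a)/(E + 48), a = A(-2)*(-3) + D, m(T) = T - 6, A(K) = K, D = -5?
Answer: -1250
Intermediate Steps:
m(T) = -6 + T
a = 1 (a = -2*(-3) - 5 = 6 - 5 = 1)
n(E, p) = (1 + p)/(48 + E) (n(E, p) = (p + 1)/(E + 48) = (1 + p)/(48 + E))
-1250 + n(-54, m(5)) = -1250 + (1 + (-6 + 5))/(48 - 54) = -1250 + (1 - 1)/(-6) = -1250 - ⅙*0 = -1250 + 0 = -1250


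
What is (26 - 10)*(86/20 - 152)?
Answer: -11816/5 ≈ -2363.2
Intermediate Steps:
(26 - 10)*(86/20 - 152) = 16*(86*(1/20) - 152) = 16*(43/10 - 152) = 16*(-1477/10) = -11816/5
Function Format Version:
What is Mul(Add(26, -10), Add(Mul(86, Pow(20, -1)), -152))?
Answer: Rational(-11816, 5) ≈ -2363.2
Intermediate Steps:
Mul(Add(26, -10), Add(Mul(86, Pow(20, -1)), -152)) = Mul(16, Add(Mul(86, Rational(1, 20)), -152)) = Mul(16, Add(Rational(43, 10), -152)) = Mul(16, Rational(-1477, 10)) = Rational(-11816, 5)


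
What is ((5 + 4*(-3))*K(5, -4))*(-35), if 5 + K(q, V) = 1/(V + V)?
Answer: -10045/8 ≈ -1255.6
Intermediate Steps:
K(q, V) = -5 + 1/(2*V) (K(q, V) = -5 + 1/(V + V) = -5 + 1/(2*V))
((5 + 4*(-3))*K(5, -4))*(-35) = ((5 + 4*(-3))*(-5 + (½)/(-4)))*(-35) = ((5 - 12)*(-5 + (½)*(-¼)))*(-35) = -7*(-5 - ⅛)*(-35) = -7*(-41/8)*(-35) = (287/8)*(-35) = -10045/8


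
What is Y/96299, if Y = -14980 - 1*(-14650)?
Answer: -330/96299 ≈ -0.0034268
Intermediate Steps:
Y = -330 (Y = -14980 + 14650 = -330)
Y/96299 = -330/96299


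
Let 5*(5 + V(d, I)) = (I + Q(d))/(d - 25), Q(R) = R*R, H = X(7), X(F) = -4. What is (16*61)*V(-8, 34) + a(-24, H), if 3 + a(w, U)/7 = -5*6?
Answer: -938963/165 ≈ -5690.7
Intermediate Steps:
H = -4
Q(R) = R**2
a(w, U) = -231 (a(w, U) = -21 + 7*(-5*6) = -21 + 7*(-30) = -21 - 210 = -231)
V(d, I) = -5 + (I + d**2)/(5*(-25 + d)) (V(d, I) = -5 + ((I + d**2)/(d - 25))/5 = -5 + ((I + d**2)/(-25 + d))/5 = -5 + (I + d**2)/(5*(-25 + d)))
(16*61)*V(-8, 34) + a(-24, H) = (16*61)*((625 + 34 + (-8)**2 - 25*(-8))/(5*(-25 - 8))) - 231 = 976*((1/5)*(625 + 34 + 64 + 200)/(-33)) - 231 = 976*((1/5)*(-1/33)*923) - 231 = 976*(-923/165) - 231 = -900848/165 - 231 = -938963/165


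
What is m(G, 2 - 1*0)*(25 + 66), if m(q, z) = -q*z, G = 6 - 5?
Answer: -182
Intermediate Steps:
G = 1
m(q, z) = -q*z
m(G, 2 - 1*0)*(25 + 66) = (-1*1*(2 - 1*0))*(25 + 66) = -1*1*(2 + 0)*91 = -1*1*2*91 = -2*91 = -182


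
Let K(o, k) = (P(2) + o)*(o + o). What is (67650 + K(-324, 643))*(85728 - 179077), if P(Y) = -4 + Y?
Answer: -26034849402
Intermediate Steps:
K(o, k) = 2*o*(-2 + o) (K(o, k) = ((-4 + 2) + o)*(o + o) = (-2 + o)*(2*o) = 2*o*(-2 + o))
(67650 + K(-324, 643))*(85728 - 179077) = (67650 + 2*(-324)*(-2 - 324))*(85728 - 179077) = (67650 + 2*(-324)*(-326))*(-93349) = (67650 + 211248)*(-93349) = 278898*(-93349) = -26034849402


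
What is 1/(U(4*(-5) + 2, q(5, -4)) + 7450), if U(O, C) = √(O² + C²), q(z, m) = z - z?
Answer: 1/7468 ≈ 0.00013390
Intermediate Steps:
q(z, m) = 0
U(O, C) = √(C² + O²)
1/(U(4*(-5) + 2, q(5, -4)) + 7450) = 1/(√(0² + (4*(-5) + 2)²) + 7450) = 1/(√(0 + (-20 + 2)²) + 7450) = 1/(√(0 + (-18)²) + 7450) = 1/(√(0 + 324) + 7450) = 1/(√324 + 7450) = 1/(18 + 7450) = 1/7468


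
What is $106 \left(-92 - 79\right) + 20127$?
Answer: $2001$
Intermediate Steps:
$106 \left(-92 - 79\right) + 20127 = 106 \left(-171\right) + 20127 = -18126 + 20127 = 2001$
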